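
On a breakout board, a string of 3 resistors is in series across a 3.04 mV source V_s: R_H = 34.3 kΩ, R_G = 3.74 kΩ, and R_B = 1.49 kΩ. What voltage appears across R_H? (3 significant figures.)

V ≈ 2.64 mV

Total series resistance ΣR = 34.3 + 3.74 + 1.49 = 39.53 kΩ.
V = V_s · R/ΣR = 3.04 × 0.8677 = 2.638 mV.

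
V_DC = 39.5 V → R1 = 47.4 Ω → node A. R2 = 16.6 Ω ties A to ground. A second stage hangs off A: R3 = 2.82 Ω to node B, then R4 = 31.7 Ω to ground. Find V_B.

Looking into the second stage from A: R3 + R4 = 34.52 Ω appears in parallel with R2.
R2 ‖ (R3+R4) = 11.21 Ω.
So V_A = 39.5 × 0.1913 = 7.555 V.
Stage 2 is unloaded, so V_B = V_A · R4/(R3+R4) = 7.555 × 31.7/34.52 = 6.938 V.

V_B ≈ 6.94 V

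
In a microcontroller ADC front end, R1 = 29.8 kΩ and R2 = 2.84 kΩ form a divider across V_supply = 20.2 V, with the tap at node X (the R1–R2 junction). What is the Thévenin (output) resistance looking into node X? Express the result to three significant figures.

Looking into X with the source shorted: R_th = R1·R2/(R1+R2) = 29.80 × 2.84/32.64 = 2.593 kΩ.

R_th ≈ 2.59 kΩ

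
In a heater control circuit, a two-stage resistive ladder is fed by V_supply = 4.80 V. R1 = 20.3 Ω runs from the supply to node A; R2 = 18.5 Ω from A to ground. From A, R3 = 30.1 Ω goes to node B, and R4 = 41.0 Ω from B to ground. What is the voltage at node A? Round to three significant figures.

Looking into the second stage from A: R3 + R4 = 71.10 Ω appears in parallel with R2.
Effective lower resistance at A: R2 ‖ 71.10 = 14.68 Ω.
V_A = 4.80 × 14.68/(20.3 + 14.68) = 2.014 V.

V_A ≈ 2.01 V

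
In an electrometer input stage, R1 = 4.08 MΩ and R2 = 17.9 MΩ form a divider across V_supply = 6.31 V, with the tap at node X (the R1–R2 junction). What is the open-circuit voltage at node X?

V_th ≈ 5.14 V

V_th is the unloaded tap voltage: V_supply · R2/(R1+R2) = 6.31 × 0.8144 = 5.139 V.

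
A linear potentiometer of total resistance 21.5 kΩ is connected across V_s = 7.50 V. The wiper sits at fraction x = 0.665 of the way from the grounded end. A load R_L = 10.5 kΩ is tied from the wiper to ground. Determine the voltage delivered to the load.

The pot divides into 7.202 kΩ above the wiper and 14.30 kΩ below.
R_L loads the lower segment: effective lower R = 6.054 kΩ.
Then V_out = V_s · 6.054/(7.202 + 6.054) = 3.425 V.
(Unloaded: V_out = x·V_s = 4.99 V.)

V_out ≈ 3.43 V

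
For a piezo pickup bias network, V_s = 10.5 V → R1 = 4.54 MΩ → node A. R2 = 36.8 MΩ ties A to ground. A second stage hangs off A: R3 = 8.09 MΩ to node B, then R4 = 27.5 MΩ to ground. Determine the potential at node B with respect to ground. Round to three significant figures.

V_B ≈ 6.49 V

Node A sees R2 in parallel with the series input of stage 2, R3 + R4 = 35.59 MΩ.
R2 ‖ (R3+R4) = 18.09 MΩ.
First divider: V_A = V_s · 18.09/(4.54 + 18.09) = 8.394 V.
Stage 2 is unloaded, so V_B = V_A · R4/(R3+R4) = 8.394 × 27.5/35.59 = 6.486 V.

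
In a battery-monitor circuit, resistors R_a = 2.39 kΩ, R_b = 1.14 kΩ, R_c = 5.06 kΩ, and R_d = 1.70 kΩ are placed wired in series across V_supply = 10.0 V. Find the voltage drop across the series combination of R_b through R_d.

Series total: ΣR = 2.39 + 1.14 + 5.06 + 1.70 = 10.29 kΩ.
R_{R_b..R_d} = 1.14 + 5.06 + 1.70 = 7.900 kΩ.
V = V_supply · R/ΣR = 10.0 × 0.7677 = 7.677 V.

V ≈ 7.68 V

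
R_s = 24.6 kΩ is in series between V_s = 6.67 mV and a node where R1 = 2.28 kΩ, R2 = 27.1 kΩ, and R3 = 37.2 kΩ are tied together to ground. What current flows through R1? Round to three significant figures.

Parallel bank: R_p = 1/(1/2.28 + 1/27.1 + 1/37.2) = 1.991 kΩ.
V_A by voltage divider: V_A = 6.67 × 1.991/(24.6 + 1.991) = 0.4993 mV.
I(R1) = V_A / R1 = 0.4993/2.28 = 0.2190 µA.

I ≈ 0.219 µA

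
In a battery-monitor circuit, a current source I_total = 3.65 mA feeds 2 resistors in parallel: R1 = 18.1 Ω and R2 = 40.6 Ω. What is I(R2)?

I ≈ 1.13 mA

For two parallel branches, I_k = I_total · (other R)/(sum of R).
So I = 3.65 × 18.1/58.70 = 1.125 mA.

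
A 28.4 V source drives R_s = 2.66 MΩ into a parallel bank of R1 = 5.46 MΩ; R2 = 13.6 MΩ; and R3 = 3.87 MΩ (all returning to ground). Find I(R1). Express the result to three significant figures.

Equivalent of the parallel group: R_p = 1.941 MΩ.
V_A = 28.4 × 1.941/4.601 = 11.98 V.
I(R1) = V_A / R1 = 11.98/5.46 = 2.195 µA.

I ≈ 2.19 µA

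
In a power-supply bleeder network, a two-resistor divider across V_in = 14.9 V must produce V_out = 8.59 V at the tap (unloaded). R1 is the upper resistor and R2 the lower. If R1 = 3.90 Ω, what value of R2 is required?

V_out/V_in = R2/(R1+R2) = 0.5765.
So R2 = R1 · V_out/(V_in − V_out) = 3.90 × 8.59/(14.9 − 8.59) = 3.90 × 1.361 = 5.309 Ω.

R2 ≈ 5.31 Ω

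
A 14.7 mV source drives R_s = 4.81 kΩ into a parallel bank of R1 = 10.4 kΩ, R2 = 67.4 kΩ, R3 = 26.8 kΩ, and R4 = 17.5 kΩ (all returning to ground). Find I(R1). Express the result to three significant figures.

Parallel bank: R_p = 1/(1/10.4 + 1/67.4 + 1/26.8 + 1/17.5) = 4.867 kΩ.
V_A by voltage divider: V_A = 14.7 × 4.867/(4.81 + 4.867) = 7.394 mV.
I(R1) = V_A / R1 = 7.394/10.4 = 0.7109 µA.

I ≈ 0.711 µA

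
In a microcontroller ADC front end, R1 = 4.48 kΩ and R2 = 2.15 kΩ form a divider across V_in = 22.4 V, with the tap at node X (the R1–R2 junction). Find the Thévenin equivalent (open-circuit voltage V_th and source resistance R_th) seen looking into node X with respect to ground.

Open-circuit (no load on X): V_th = V_in · R2/(R1 + R2) = 22.4 × 2.15/(4.480 + 2.15) = 7.264 V.
With V_in suppressed (replaced by a short), R_th = R1 ‖ R2 = (4.480 × 2.15)/(4.480 + 2.15) = 1.453 kΩ.

V_th ≈ 7.26 V, R_th ≈ 1.45 kΩ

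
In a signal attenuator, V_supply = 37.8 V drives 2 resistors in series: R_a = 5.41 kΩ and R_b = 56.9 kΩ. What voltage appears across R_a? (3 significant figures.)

V ≈ 3.28 V

Total series resistance ΣR = 5.41 + 56.9 = 62.31 kΩ.
By the voltage-divider rule, V = 37.8 × 5.410/62.31 = 3.282 V.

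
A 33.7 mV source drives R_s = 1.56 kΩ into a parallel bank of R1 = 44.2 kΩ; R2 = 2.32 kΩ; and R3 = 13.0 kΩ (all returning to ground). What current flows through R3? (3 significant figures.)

I ≈ 1.42 µA

Combine the parallel branches: R_p = (1/44.2 + 1/2.32 + 1/13.0)⁻¹ = 1.885 kΩ.
V_A = 33.7 × 1.885/3.445 = 18.44 mV.
I(R3) = V_A / R3 = 18.44/13.0 = 1.418 µA.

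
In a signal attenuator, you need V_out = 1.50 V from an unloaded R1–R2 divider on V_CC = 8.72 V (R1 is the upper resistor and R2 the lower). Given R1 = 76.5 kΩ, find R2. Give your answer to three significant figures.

R2 ≈ 15.9 kΩ

The divider ratio is R2/(R1+R2) = 1.50/8.72 = 0.1720.
So R2 = R1 · V_out/(V_CC − V_out) = 76.5 × 1.50/(8.72 − 1.50) = 76.5 × 0.2078 = 15.89 kΩ.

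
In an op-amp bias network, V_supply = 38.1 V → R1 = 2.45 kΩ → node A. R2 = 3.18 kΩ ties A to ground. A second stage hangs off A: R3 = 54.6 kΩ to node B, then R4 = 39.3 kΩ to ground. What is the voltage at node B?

Node A sees R2 in parallel with the series input of stage 2, R3 + R4 = 93.90 kΩ.
R2 ‖ (R3+R4) = 3.076 kΩ.
V_A = 38.1 × 3.076/(2.45 + 3.076) = 21.21 V.
Stage 2 is unloaded, so V_B = V_A · R4/(R3+R4) = 21.21 × 39.3/93.90 = 8.876 V.

V_B ≈ 8.88 V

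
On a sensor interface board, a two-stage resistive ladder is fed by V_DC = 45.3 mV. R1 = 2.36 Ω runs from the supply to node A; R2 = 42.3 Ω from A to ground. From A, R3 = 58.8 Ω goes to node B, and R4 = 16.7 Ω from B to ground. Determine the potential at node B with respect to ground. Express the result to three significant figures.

The second stage (R3 + R4 = 75.50 Ω) loads node A in parallel with R2.
Effective lower resistance at A: R2 ‖ 75.50 = 27.11 Ω.
V_A = 45.3 × 27.11/(2.36 + 27.11) = 41.67 mV.
Then the unloaded second divider: V_B = V_A × R4/(R3+R4) = 41.67 × 0.2212 = 9.218 mV.

V_B ≈ 9.22 mV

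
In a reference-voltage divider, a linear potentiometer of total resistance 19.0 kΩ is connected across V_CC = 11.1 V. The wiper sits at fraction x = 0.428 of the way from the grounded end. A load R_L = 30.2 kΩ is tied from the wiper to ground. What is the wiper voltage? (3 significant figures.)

V_out ≈ 4.12 V

Lower segment x·R_p = 8.132 kΩ; upper segment (1−x)·R_p = 10.87 kΩ.
Lower segment in parallel with the load: 8.132 ‖ 30.2 = 6.407 kΩ.
Loaded-divider output: V_out = 11.1 × 0.3709 = 4.117 V.
(Unloaded: V_out = x·V_CC = 4.75 V.)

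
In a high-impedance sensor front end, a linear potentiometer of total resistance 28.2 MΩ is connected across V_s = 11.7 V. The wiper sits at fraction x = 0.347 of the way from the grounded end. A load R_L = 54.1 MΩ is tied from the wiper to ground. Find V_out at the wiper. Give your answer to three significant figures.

Lower segment x·R_p = 9.785 MΩ; upper segment (1−x)·R_p = 18.41 MΩ.
R_L loads the lower segment: effective lower R = 8.287 MΩ.
Loaded-divider output: V_out = 11.7 × 0.3103 = 3.631 V.

V_out ≈ 3.63 V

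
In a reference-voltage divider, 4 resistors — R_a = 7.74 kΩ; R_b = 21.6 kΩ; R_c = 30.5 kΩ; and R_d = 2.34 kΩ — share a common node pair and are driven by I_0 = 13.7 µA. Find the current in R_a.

Total conductance ΣG = 1/7.74 + 1/21.6 + 1/30.5 + 1/2.34 = 0.6356 (units of 1/kΩ).
By the current-divider rule, I = I_0 · G_k/ΣG = 13.7 × 0.2033 = 2.785 µA.

I ≈ 2.78 µA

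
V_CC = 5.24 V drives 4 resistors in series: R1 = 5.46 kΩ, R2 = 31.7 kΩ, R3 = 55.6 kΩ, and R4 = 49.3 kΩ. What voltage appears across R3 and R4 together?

V ≈ 3.87 V

ΣR = 5.46 + 31.7 + 55.6 + 49.3 = 142.1 kΩ.
R_{R3..R4} = 55.6 + 49.3 = 104.9 kΩ.
By the voltage-divider rule, V = 5.24 × 104.9/142.1 = 3.869 V.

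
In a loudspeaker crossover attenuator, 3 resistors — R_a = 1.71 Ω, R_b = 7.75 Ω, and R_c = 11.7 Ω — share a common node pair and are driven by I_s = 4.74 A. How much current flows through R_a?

ΣG = 1/1.71 + 1/7.75 + 1/11.7 = 0.7993.
R_a takes the fraction G_k/ΣG = 0.5848/0.7993 = 0.7316, so I = 4.74 × 0.7316 = 3.468 A.

I ≈ 3.47 A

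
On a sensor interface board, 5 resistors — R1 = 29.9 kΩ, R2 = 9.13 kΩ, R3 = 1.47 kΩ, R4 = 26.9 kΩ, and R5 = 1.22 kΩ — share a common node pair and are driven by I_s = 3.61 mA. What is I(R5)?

ΣG = 1/29.9 + 1/9.13 + 1/1.47 + 1/26.9 + 1/1.22 = 1.680.
By the current-divider rule, I = I_s · G_k/ΣG = 3.61 × 0.4879 = 1.761 mA.

I ≈ 1.76 mA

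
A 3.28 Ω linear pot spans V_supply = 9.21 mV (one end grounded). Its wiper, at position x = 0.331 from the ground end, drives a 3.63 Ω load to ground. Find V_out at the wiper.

V_out ≈ 2.54 mV

The pot divides into 2.194 Ω above the wiper and 1.086 Ω below.
Lower segment in parallel with the load: 1.086 ‖ 3.63 = 0.8357 Ω.
Then V_out = V_supply · 0.8357/(2.194 + 0.8357) = 2.540 mV.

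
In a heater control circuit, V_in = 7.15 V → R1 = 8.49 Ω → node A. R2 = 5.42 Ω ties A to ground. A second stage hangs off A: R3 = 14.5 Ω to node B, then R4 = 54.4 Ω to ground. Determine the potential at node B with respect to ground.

V_B ≈ 2.10 V

Looking into the second stage from A: R3 + R4 = 68.90 Ω appears in parallel with R2.
R2 ‖ (R3+R4) = 5.025 Ω.
So V_A = 7.15 × 0.3718 = 2.658 V.
Then the unloaded second divider: V_B = V_A × R4/(R3+R4) = 2.658 × 0.7896 = 2.099 V.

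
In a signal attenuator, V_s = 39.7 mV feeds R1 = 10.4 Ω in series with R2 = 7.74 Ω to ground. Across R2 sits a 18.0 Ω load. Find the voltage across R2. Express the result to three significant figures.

V_out ≈ 13.6 mV

First combine the lower leg with the load: R2 ‖ R_L = 5.413 Ω.
Then V_out = V_s · R2'/(R1 + R2') = 39.7 × 5.413/15.81 = 13.59 mV.
(Unloaded it would be 16.9 mV; the load pulls it down.)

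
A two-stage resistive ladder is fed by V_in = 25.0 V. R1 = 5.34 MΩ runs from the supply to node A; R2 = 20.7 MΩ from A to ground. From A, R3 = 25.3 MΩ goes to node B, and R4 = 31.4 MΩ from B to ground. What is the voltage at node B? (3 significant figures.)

Looking into the second stage from A: R3 + R4 = 56.70 MΩ appears in parallel with R2.
Effective lower resistance at A: R2 ‖ 56.70 = 15.16 MΩ.
First divider: V_A = V_in · 15.16/(5.34 + 15.16) = 18.49 V.
Then the unloaded second divider: V_B = V_A × R4/(R3+R4) = 18.49 × 0.5538 = 10.24 V.

V_B ≈ 10.2 V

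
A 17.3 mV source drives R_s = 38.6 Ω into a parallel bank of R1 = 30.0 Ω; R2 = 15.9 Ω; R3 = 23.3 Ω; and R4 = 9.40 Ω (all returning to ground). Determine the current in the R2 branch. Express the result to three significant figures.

Combine the parallel branches: R_p = (1/30.0 + 1/15.9 + 1/23.3 + 1/9.40)⁻¹ = 4.073 Ω.
V_A by voltage divider: V_A = 17.3 × 4.073/(38.6 + 4.073) = 1.651 mV.
Branch current I = V_A/R2 = 1.651/15.9 = 0.1038 mA.
(Equivalently: I_total = 0.4054 mA, then current-divider fraction G_k/ΣG = 0.2562.)

I ≈ 0.104 mA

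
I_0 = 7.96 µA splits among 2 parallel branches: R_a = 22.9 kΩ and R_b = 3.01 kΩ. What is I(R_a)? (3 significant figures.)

I ≈ 0.925 µA

For two parallel branches, I_k = I_0 · (other R)/(sum of R).
So I = 7.96 × 3.01/25.91 = 0.9247 µA.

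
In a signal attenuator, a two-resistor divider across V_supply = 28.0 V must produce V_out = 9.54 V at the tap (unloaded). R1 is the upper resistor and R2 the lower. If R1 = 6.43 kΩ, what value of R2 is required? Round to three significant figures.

R2 ≈ 3.32 kΩ

V_out/V_supply = R2/(R1+R2) = 0.3407.
R2 = R1 · 0.3407/(1 − 0.3407) = 3.323 kΩ.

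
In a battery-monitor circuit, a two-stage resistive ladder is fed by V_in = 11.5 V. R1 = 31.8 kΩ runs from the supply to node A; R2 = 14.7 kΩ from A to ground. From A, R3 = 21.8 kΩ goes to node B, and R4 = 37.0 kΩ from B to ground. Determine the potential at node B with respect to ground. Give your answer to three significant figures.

Looking into the second stage from A: R3 + R4 = 58.80 kΩ appears in parallel with R2.
Effective lower resistance at A: R2 ‖ 58.80 = 11.76 kΩ.
V_A = 11.5 × 11.76/(31.8 + 11.76) = 3.105 V.
V_B = V_A × 0.6293 = 1.954 V.

V_B ≈ 1.95 V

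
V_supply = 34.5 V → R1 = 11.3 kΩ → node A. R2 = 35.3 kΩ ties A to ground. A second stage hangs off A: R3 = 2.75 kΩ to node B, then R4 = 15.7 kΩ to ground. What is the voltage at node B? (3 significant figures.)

Node A sees R2 in parallel with the series input of stage 2, R3 + R4 = 18.45 kΩ.
R2 ‖ (R3+R4) = 12.12 kΩ.
First divider: V_A = V_supply · 12.12/(11.3 + 12.12) = 17.85 V.
Then the unloaded second divider: V_B = V_A × R4/(R3+R4) = 17.85 × 0.8509 = 15.19 V.

V_B ≈ 15.2 V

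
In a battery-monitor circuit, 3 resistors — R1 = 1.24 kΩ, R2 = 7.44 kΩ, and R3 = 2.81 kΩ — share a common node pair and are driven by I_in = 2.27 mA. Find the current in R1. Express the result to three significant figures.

I ≈ 1.41 mA

Total conductance ΣG = 1/1.24 + 1/7.44 + 1/2.81 = 1.297 (units of 1/kΩ).
Current divider: I(R1) = I_in · G_k/ΣG = 2.27 × (0.8065/1.297) = 2.27 × 0.6219 = 1.412 mA.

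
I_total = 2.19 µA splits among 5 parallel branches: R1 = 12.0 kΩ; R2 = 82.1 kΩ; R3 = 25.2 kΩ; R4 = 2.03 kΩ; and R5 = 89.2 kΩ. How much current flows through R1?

I ≈ 0.286 µA

Conductances: ΣG = 1/12.0 + 1/82.1 + 1/25.2 + 1/2.03 + 1/89.2 = 0.6390 (1/kΩ).
By the current-divider rule, I = I_total · G_k/ΣG = 2.19 × 0.1304 = 0.2856 µA.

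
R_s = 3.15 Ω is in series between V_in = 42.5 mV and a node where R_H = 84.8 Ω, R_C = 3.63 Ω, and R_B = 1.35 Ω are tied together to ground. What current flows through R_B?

Parallel bank: R_p = 1/(1/84.8 + 1/3.63 + 1/1.35) = 0.9727 Ω.
V_A = 42.5 × 0.9727/4.123 = 10.03 mV.
Branch current I = V_A/R_B = 10.03/1.35 = 7.428 mA.

I ≈ 7.43 mA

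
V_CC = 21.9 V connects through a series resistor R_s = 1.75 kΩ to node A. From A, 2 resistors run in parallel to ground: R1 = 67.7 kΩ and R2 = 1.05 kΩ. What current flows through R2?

Combine the parallel branches: R_p = (1/67.7 + 1/1.05)⁻¹ = 1.034 kΩ.
Node voltage V_A = V_CC · R_p/(R_s + R_p) = 21.9 × 0.3714 = 8.134 V.
Branch current I = V_A/R2 = 8.134/1.05 = 7.746 mA.
(Equivalently: I_total = 7.866 mA, then current-divider fraction G_k/ΣG = 0.9847.)

I ≈ 7.75 mA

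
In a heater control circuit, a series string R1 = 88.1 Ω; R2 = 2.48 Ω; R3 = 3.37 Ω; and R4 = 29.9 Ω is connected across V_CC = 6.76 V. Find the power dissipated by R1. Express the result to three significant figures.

P ≈ 0.262 W

ΣR = 123.8 Ω → I = 6.76/123.8 = 0.05458 A.
P(R1) = I²·R1 = (0.05458)² × 88.1 = 0.2625 W.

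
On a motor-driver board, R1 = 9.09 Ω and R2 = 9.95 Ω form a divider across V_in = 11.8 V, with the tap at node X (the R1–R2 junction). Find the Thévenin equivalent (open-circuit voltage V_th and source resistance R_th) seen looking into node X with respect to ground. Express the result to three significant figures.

V_th is the unloaded tap voltage: V_in · R2/(R1+R2) = 11.8 × 0.5226 = 6.166 V.
Looking into X with the source shorted: R_th = R1·R2/(R1+R2) = 9.090 × 9.95/19.04 = 4.750 Ω.

V_th ≈ 6.17 V, R_th ≈ 4.75 Ω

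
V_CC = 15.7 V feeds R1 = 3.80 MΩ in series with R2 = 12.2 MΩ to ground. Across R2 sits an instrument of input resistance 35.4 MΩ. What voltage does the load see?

V_out ≈ 11.1 V

First combine the lower leg with the load: R2 ‖ R_L = 9.073 MΩ.
Now apply the divider: V_out = 15.7 × 0.7048 = 11.07 V.
(Unloaded it would be 12.0 V; the load pulls it down.)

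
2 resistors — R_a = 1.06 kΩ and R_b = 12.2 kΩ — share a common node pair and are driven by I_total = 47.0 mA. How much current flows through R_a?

I ≈ 43.2 mA

For two parallel branches, I_k = I_total · (other R)/(sum of R).
I(R_a) = 47.0 × 12.2/(1.06 + 12.2) = 47.0 × 0.9201 = 43.24 mA.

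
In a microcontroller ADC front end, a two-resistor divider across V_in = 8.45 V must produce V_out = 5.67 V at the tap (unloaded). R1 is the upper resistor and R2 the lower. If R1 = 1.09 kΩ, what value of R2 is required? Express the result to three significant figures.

Required fraction k = V_out/V_in = 0.6710.
So R2 = R1 · V_out/(V_in − V_out) = 1.09 × 5.67/(8.45 − 5.67) = 1.09 × 2.040 = 2.223 kΩ.

R2 ≈ 2.22 kΩ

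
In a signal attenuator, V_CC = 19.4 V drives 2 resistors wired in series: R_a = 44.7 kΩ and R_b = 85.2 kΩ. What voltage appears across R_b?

ΣR = 44.7 + 85.2 = 129.9 kΩ.
V = V_CC · R/ΣR = 19.4 × 0.6559 = 12.72 V.

V ≈ 12.7 V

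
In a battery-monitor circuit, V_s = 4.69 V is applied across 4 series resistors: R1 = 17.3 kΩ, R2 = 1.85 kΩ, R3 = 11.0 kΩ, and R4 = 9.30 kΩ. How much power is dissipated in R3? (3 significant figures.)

The common current is I = 4.69/39.45 = 0.1189 mA.
V(R3) = I·R = 1.308 V; P = V·I = 1.308 × 0.1189 = 0.1555 mW.

P ≈ 0.155 mW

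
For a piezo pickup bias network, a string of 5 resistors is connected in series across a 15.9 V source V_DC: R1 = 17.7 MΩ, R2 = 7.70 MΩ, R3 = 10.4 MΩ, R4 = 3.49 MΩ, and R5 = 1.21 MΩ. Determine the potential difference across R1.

V ≈ 6.95 V

Series total: ΣR = 17.7 + 7.70 + 10.4 + 3.49 + 1.21 = 40.50 MΩ.
Voltage divider: V = V_DC · (17.70 / 40.50) = 15.9 × 0.4370 = 6.949 V.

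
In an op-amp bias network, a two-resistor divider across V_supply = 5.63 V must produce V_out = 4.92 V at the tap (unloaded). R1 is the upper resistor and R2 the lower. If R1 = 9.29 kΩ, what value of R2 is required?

R2 ≈ 64.4 kΩ

V_out/V_supply = R2/(R1+R2) = 0.8739.
Rearranging, R2 = R1·k/(1−k) = 9.29 × 6.930 = 64.38 kΩ.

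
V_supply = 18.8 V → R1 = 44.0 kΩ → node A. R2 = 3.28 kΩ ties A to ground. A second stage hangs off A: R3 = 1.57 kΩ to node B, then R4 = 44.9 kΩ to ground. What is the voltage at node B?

The second stage (R3 + R4 = 46.47 kΩ) loads node A in parallel with R2.
R2 ‖ (R3+R4) = 3.064 kΩ.
V_A = 18.8 × 3.064/(44.0 + 3.064) = 1.224 V.
V_B = V_A × 0.9662 = 1.182 V.

V_B ≈ 1.18 V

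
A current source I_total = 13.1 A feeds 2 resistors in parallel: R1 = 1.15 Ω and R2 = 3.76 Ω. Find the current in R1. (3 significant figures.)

Two-branch current divider: I_k = I_total · R_other/(R_1 + R_2).
I(R1) = 13.1 × 3.76/(1.15 + 3.76) = 13.1 × 0.7658 = 10.03 A.

I ≈ 10.0 A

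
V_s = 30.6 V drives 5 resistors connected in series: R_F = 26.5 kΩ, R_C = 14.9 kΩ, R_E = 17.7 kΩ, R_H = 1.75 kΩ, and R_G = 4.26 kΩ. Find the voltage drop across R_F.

V ≈ 12.5 V

ΣR = 26.5 + 14.9 + 17.7 + 1.75 + 4.26 = 65.11 kΩ.
V = V_s · R/ΣR = 30.6 × 0.4070 = 12.45 V.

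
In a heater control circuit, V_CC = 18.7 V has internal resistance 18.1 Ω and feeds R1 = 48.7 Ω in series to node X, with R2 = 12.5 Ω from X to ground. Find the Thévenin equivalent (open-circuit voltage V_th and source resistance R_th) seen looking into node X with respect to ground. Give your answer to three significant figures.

V_th ≈ 2.95 V, R_th ≈ 10.5 Ω

R1' = 18.1 + 48.7 = 66.80 Ω (source resistance + R1).
Open-circuit (no load on X): V_th = V_CC · R2/(R1' + R2) = 18.7 × 12.5/(66.80 + 12.5) = 2.948 V.
With V_CC suppressed (replaced by a short), R_th = R1' ‖ R2 = (66.80 × 12.5)/(66.80 + 12.5) = 10.53 Ω.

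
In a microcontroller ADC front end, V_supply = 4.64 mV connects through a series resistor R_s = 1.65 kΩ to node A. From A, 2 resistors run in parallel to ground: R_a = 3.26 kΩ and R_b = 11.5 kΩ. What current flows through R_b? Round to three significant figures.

Parallel bank: R_p = 1/(1/3.26 + 1/11.5) = 2.540 kΩ.
Node voltage V_A = V_supply · R_p/(R_s + R_p) = 4.64 × 0.6062 = 2.813 mV.
I(R_b) = V_A / R_b = 2.813/11.5 = 0.2446 µA.

I ≈ 0.245 µA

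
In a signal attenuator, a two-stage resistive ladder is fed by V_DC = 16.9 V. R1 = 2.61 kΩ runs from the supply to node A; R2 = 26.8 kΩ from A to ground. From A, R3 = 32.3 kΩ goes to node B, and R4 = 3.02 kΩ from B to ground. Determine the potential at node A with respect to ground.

The second stage (R3 + R4 = 35.32 kΩ) loads node A in parallel with R2.
Effective lower resistance at A: R2 ‖ 35.32 = 15.24 kΩ.
So V_A = 16.9 × 0.8538 = 14.43 V.

V_A ≈ 14.4 V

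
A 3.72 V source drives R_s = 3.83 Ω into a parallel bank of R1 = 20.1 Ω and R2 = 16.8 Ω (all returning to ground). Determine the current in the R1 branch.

I ≈ 0.130 A

Parallel bank: R_p = 1/(1/20.1 + 1/16.8) = 9.151 Ω.
V_A by voltage divider: V_A = 3.72 × 9.151/(3.83 + 9.151) = 2.622 V.
I(R1) = V_A / R1 = 2.622/20.1 = 0.1305 A.
(Equivalently: I_total = 0.2866 A, then current-divider fraction G_k/ΣG = 0.4553.)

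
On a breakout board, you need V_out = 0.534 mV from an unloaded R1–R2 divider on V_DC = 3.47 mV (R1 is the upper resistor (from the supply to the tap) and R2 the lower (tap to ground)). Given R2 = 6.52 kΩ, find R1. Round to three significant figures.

The divider ratio is R2/(R1+R2) = 0.534/3.47 = 0.1539.
Rearranging, R1 = R2·(1−k)/k = 6.52 × 5.498 = 35.85 kΩ.

R1 ≈ 35.8 kΩ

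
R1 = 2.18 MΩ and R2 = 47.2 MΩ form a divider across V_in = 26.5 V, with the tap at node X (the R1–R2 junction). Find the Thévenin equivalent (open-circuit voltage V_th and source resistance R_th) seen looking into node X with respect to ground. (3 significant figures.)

Open-circuit (no load on X): V_th = V_in · R2/(R1 + R2) = 26.5 × 47.2/(2.180 + 47.2) = 25.33 V.
With V_in suppressed (replaced by a short), R_th = R1 ‖ R2 = (2.180 × 47.2)/(2.180 + 47.2) = 2.084 MΩ.

V_th ≈ 25.3 V, R_th ≈ 2.08 MΩ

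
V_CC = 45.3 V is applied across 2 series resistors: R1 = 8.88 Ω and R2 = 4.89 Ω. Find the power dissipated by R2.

P ≈ 52.9 W

The common current is I = 45.3/13.77 = 3.290 A.
P(R2) = I²·R2 = (3.290)² × 4.89 = 52.92 W.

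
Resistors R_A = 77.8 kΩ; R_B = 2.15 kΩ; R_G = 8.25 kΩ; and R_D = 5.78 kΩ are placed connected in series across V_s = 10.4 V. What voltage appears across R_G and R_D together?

Total series resistance ΣR = 77.8 + 2.15 + 8.25 + 5.78 = 93.98 kΩ.
R_{R_G..R_D} = 8.25 + 5.78 = 14.03 kΩ.
By the voltage-divider rule, V = 10.4 × 14.03/93.98 = 1.553 V.

V ≈ 1.55 V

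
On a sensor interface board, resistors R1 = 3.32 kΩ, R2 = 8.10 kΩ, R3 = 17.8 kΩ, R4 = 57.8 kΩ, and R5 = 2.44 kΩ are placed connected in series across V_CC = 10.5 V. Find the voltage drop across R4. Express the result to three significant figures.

ΣR = 3.32 + 8.10 + 17.8 + 57.8 + 2.44 = 89.46 kΩ.
V = V_CC · R/ΣR = 10.5 × 0.6461 = 6.784 V.

V ≈ 6.78 V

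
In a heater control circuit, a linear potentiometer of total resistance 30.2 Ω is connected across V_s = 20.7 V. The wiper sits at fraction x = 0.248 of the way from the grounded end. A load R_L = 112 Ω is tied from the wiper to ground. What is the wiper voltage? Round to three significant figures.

V_out ≈ 4.89 V

The pot divides into 22.71 Ω above the wiper and 7.490 Ω below.
Lower segment in parallel with the load: 7.490 ‖ 112 = 7.020 Ω.
V_out = 20.7 × 7.020/(22.71 + 7.020) = 4.888 V.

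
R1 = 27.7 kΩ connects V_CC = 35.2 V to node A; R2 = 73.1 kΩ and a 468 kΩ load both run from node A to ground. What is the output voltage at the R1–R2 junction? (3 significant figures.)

The load sits in parallel with R2, giving an effective lower resistance R2' = R2·R_L/(R2+R_L) = 63.22 kΩ.
Now apply the divider: V_out = 35.2 × 0.6954 = 24.48 V.
(Unloaded it would be 25.5 V; the load pulls it down.)

V_out ≈ 24.5 V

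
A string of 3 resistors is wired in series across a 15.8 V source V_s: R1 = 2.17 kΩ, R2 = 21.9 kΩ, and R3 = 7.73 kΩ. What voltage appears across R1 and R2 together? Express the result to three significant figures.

V ≈ 12.0 V

Total series resistance ΣR = 2.17 + 21.9 + 7.73 = 31.80 kΩ.
R_{R1..R2} = 2.17 + 21.9 = 24.07 kΩ.
By the voltage-divider rule, V = 15.8 × 24.07/31.80 = 11.96 V.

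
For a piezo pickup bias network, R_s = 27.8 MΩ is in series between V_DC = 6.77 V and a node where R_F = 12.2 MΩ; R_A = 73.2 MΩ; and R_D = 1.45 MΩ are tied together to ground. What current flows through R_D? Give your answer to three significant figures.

I ≈ 0.205 µA

Combine the parallel branches: R_p = (1/12.2 + 1/73.2 + 1/1.45)⁻¹ = 1.273 MΩ.
Node voltage V_A = V_DC · R_p/(R_s + R_p) = 6.77 × 0.04380 = 0.2965 V.
Branch current I = V_A/R_D = 0.2965/1.45 = 0.2045 µA.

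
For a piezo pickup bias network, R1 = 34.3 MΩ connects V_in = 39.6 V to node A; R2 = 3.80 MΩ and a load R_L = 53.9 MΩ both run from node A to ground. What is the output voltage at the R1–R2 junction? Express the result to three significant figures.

V_out ≈ 3.71 V

First combine the lower leg with the load: R2 ‖ R_L = 3.550 MΩ.
Voltage divider with the loaded lower leg: V_out = 39.6 × 3.550/(34.3 + 3.550) = 39.6 × 0.09379 = 3.714 V.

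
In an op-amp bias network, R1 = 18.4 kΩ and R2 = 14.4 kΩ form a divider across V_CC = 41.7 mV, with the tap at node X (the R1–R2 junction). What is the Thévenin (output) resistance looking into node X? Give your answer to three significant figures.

R_th ≈ 8.08 kΩ

Zeroing V_CC shorts the top of R1 to ground, so R_th = R1 ‖ R2 = 8.078 kΩ.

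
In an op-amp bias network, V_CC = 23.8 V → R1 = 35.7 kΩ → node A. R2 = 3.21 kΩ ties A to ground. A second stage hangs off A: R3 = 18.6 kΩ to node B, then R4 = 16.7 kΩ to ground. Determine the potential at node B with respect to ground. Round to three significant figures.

V_B ≈ 0.857 V

Looking into the second stage from A: R3 + R4 = 35.30 kΩ appears in parallel with R2.
R2 ‖ (R3+R4) = 2.942 kΩ.
V_A = 23.8 × 2.942/(35.7 + 2.942) = 1.812 V.
Then the unloaded second divider: V_B = V_A × R4/(R3+R4) = 1.812 × 0.4731 = 0.8574 V.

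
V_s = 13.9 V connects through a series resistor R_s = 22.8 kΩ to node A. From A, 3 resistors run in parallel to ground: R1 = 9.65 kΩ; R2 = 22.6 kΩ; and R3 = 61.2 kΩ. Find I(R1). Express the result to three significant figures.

Combine the parallel branches: R_p = (1/9.65 + 1/22.6 + 1/61.2)⁻¹ = 6.090 kΩ.
Node voltage V_A = V_s · R_p/(R_s + R_p) = 13.9 × 0.2108 = 2.930 V.
Branch current I = V_A/R1 = 2.930/9.65 = 0.3036 mA.

I ≈ 0.304 mA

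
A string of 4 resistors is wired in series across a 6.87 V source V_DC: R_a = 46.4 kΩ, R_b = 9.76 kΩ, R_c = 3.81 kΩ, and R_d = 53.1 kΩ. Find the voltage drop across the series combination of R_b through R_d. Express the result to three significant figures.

ΣR = 46.4 + 9.76 + 3.81 + 53.1 = 113.1 kΩ.
R_{R_b..R_d} = 9.76 + 3.81 + 53.1 = 66.67 kΩ.
By the voltage-divider rule, V = 6.87 × 66.67/113.1 = 4.051 V.

V ≈ 4.05 V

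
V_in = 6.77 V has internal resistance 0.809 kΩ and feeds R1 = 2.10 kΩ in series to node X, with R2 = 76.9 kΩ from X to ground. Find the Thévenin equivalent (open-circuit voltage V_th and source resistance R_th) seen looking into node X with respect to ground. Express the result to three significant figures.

R1' = 0.809 + 2.10 = 2.909 kΩ (source resistance + R1).
With X open, the divider is unloaded: V_th = 6.77 × 76.9/79.81 = 6.523 V.
Looking into X with the source shorted: R_th = R1'·R2/(R1'+R2) = 2.909 × 76.9/79.81 = 2.803 kΩ.

V_th ≈ 6.52 V, R_th ≈ 2.80 kΩ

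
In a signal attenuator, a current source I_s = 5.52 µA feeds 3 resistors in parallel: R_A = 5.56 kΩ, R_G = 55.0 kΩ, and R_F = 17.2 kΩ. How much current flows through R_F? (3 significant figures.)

I ≈ 1.25 µA

ΣG = 1/5.56 + 1/55.0 + 1/17.2 = 0.2562.
By the current-divider rule, I = I_s · G_k/ΣG = 5.52 × 0.2270 = 1.253 µA.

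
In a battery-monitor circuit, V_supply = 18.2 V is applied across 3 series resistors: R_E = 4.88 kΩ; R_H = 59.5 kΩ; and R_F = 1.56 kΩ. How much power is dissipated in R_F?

The common current is I = 18.2/65.94 = 0.2760 mA.
P = I²R = 0.07618 × 1.56 = 0.1188 mW.

P ≈ 0.119 mW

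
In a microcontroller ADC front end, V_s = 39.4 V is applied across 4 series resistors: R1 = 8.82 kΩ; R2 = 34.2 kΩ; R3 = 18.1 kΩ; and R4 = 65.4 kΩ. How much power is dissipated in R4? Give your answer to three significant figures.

P ≈ 6.34 mW

ΣR = 126.5 kΩ → I = 39.4/126.5 = 0.3114 mA.
P = I²R = 0.09698 × 65.4 = 6.342 mW.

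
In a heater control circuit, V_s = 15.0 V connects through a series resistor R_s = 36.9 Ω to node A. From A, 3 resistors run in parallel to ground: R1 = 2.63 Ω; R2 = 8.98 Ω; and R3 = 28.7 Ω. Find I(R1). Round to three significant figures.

Equivalent of the parallel group: R_p = 1.900 Ω.
V_A = 15.0 × 1.900/38.80 = 0.7344 V.
Branch current I = V_A/R1 = 0.7344/2.63 = 0.2792 A.

I ≈ 0.279 A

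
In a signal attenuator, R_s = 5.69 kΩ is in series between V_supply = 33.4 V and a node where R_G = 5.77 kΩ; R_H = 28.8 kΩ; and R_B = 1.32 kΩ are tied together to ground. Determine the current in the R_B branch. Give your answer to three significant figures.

I ≈ 3.90 mA

Combine the parallel branches: R_p = (1/5.77 + 1/28.8 + 1/1.32)⁻¹ = 1.036 kΩ.
Node voltage V_A = V_supply · R_p/(R_s + R_p) = 33.4 × 0.1540 = 5.143 V.
I(R_B) = V_A / R_B = 5.143/1.32 = 3.896 mA.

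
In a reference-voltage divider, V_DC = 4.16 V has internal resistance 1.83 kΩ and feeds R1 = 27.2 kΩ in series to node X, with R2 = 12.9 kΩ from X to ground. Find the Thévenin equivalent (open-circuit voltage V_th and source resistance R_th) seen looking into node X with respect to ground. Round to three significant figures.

R1' = 1.83 + 27.2 = 29.03 kΩ (source resistance + R1).
Open-circuit (no load on X): V_th = V_DC · R2/(R1' + R2) = 4.16 × 12.9/(29.03 + 12.9) = 1.280 V.
Zeroing V_DC shorts the top of R1' to ground, so R_th = R1' ‖ R2 = 8.931 kΩ.

V_th ≈ 1.28 V, R_th ≈ 8.93 kΩ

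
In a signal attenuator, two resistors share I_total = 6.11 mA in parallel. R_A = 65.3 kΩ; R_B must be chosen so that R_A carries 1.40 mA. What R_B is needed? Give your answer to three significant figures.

Two-branch current divider: I_A = I_total · R_B/(R_A + R_B).
With f = 0.2291, R_B = R_A · f/(1−f) = 65.3 × 0.2972 = 19.41 kΩ.

R_B ≈ 19.4 kΩ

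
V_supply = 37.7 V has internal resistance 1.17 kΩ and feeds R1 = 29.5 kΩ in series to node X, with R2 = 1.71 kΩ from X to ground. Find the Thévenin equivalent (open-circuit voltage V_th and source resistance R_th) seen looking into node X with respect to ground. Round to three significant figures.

R1' = 1.17 + 29.5 = 30.67 kΩ (source resistance + R1).
Open-circuit (no load on X): V_th = V_supply · R2/(R1' + R2) = 37.7 × 1.71/(30.67 + 1.71) = 1.991 V.
Zeroing V_supply shorts the top of R1' to ground, so R_th = R1' ‖ R2 = 1.620 kΩ.

V_th ≈ 1.99 V, R_th ≈ 1.62 kΩ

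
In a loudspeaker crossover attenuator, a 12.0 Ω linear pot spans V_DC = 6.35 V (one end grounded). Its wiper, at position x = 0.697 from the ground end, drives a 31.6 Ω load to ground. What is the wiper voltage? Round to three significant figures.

V_out ≈ 4.10 V

The pot divides into 3.636 Ω above the wiper and 8.364 Ω below.
(x·R_p) ‖ R_L = 6.614 Ω.
V_out = 6.35 × 6.614/(3.636 + 6.614) = 4.097 V.
(Unloaded: V_out = x·V_DC = 4.43 V.)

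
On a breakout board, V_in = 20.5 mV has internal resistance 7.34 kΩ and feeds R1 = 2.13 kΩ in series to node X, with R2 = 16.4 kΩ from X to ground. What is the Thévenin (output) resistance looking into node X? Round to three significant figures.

R_th ≈ 6.00 kΩ

R1' = 7.34 + 2.13 = 9.470 kΩ (source resistance + R1).
Zeroing V_in shorts the top of R1' to ground, so R_th = R1' ‖ R2 = 6.003 kΩ.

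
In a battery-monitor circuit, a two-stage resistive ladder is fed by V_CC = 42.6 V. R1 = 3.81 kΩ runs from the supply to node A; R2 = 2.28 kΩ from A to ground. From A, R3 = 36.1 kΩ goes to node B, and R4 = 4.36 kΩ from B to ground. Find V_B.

Node A sees R2 in parallel with the series input of stage 2, R3 + R4 = 40.46 kΩ.
R2 ‖ (R3+R4) = 2.158 kΩ.
V_A = 42.6 × 2.158/(3.81 + 2.158) = 15.41 V.
Then the unloaded second divider: V_B = V_A × R4/(R3+R4) = 15.41 × 0.1078 = 1.660 V.

V_B ≈ 1.66 V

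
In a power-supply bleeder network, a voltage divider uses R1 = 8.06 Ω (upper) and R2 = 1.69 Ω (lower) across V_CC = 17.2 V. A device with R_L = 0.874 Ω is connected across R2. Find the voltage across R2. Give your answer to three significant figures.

First combine the lower leg with the load: R2 ‖ R_L = 0.5761 Ω.
Voltage divider with the loaded lower leg: V_out = 17.2 × 0.5761/(8.06 + 0.5761) = 17.2 × 0.06671 = 1.147 V.
(Unloaded it would be 2.98 V; the load pulls it down.)

V_out ≈ 1.15 V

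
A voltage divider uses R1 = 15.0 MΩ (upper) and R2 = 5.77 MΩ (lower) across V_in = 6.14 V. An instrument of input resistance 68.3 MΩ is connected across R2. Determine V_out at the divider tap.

R2 ‖ R_L = (5.77 × 68.3)/(5.77 + 68.3) = 5.321 MΩ.
Then V_out = V_in · R2'/(R1 + R2') = 6.14 × 5.321/20.32 = 1.608 V.

V_out ≈ 1.61 V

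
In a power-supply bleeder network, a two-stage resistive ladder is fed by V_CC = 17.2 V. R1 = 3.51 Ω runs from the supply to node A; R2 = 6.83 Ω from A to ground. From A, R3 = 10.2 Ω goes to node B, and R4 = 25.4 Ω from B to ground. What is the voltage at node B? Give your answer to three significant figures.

V_B ≈ 7.61 V

Node A sees R2 in parallel with the series input of stage 2, R3 + R4 = 35.60 Ω.
R2 ‖ (R3+R4) = 5.731 Ω.
So V_A = 17.2 × 0.6202 = 10.67 V.
Stage 2 is unloaded, so V_B = V_A · R4/(R3+R4) = 10.67 × 25.4/35.60 = 7.610 V.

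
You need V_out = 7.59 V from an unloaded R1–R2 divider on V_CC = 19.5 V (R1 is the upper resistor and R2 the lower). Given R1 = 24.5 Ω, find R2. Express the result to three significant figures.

R2 ≈ 15.6 Ω

The divider ratio is R2/(R1+R2) = 7.59/19.5 = 0.3892.
R2 = R1 · 0.3892/(1 − 0.3892) = 15.61 Ω.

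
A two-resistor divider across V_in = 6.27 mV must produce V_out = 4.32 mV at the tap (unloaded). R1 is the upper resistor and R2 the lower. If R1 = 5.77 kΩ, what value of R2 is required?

R2 ≈ 12.8 kΩ

Required fraction k = V_out/V_in = 0.6890.
So R2 = R1 · V_out/(V_in − V_out) = 5.77 × 4.32/(6.27 − 4.32) = 5.77 × 2.215 = 12.78 kΩ.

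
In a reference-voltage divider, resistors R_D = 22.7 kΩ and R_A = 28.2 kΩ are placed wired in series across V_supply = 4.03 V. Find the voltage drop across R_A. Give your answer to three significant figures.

V ≈ 2.23 V

ΣR = 22.7 + 28.2 = 50.90 kΩ.
Voltage divider: V = V_supply · (28.20 / 50.90) = 4.03 × 0.5540 = 2.233 V.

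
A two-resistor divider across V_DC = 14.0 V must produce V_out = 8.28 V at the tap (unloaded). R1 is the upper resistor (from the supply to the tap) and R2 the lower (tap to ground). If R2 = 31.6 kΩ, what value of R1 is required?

V_out/V_DC = R2/(R1+R2) = 0.5914.
So R1 = R2 · (V_DC/V_out − 1) = 31.6 × (14.0/8.28 − 1) = 31.6 × 0.6908 = 21.83 kΩ.

R1 ≈ 21.8 kΩ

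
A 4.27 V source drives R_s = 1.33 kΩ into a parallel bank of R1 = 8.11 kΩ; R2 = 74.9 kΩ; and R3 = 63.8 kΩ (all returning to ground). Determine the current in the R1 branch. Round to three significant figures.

I ≈ 0.438 mA

Parallel bank: R_p = 1/(1/8.11 + 1/74.9 + 1/63.8) = 6.565 kΩ.
V_A = 4.27 × 6.565/7.895 = 3.551 V.
I(R1) = V_A / R1 = 3.551/8.11 = 0.4378 mA.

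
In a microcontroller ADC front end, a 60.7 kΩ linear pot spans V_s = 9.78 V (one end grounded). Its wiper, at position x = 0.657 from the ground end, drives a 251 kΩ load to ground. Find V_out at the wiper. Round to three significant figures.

Lower segment x·R_p = 39.88 kΩ; upper segment (1−x)·R_p = 20.82 kΩ.
Lower segment in parallel with the load: 39.88 ‖ 251 = 34.41 kΩ.
Loaded-divider output: V_out = 9.78 × 0.6230 = 6.093 V.

V_out ≈ 6.09 V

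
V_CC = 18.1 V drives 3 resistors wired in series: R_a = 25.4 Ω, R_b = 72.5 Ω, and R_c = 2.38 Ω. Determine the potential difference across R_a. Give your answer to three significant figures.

Series total: ΣR = 25.4 + 72.5 + 2.38 = 100.3 Ω.
V = V_CC · R/ΣR = 18.1 × 0.2533 = 4.585 V.

V ≈ 4.58 V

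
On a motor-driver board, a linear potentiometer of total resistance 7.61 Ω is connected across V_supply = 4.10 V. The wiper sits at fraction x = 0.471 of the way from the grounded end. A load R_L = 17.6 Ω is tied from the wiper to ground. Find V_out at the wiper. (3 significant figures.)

V_out ≈ 1.74 V

Lower segment x·R_p = 3.584 Ω; upper segment (1−x)·R_p = 4.026 Ω.
R_L loads the lower segment: effective lower R = 2.978 Ω.
Then V_out = V_supply · 2.978/(4.026 + 2.978) = 1.743 V.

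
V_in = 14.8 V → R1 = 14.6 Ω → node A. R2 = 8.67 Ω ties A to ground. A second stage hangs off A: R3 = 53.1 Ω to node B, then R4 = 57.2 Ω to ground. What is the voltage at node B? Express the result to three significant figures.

Looking into the second stage from A: R3 + R4 = 110.3 Ω appears in parallel with R2.
Effective lower resistance at A: R2 ‖ 110.3 = 8.038 Ω.
V_A = 14.8 × 8.038/(14.6 + 8.038) = 5.255 V.
V_B = V_A × 0.5186 = 2.725 V.

V_B ≈ 2.73 V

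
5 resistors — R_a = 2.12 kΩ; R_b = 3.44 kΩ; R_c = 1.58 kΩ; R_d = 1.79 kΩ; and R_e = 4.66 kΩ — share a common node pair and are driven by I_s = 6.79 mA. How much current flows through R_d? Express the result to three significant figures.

Conductances: ΣG = 1/2.12 + 1/3.44 + 1/1.58 + 1/1.79 + 1/4.66 = 2.169 (1/kΩ).
R_d takes the fraction G_k/ΣG = 0.5587/2.169 = 0.2576, so I = 6.79 × 0.2576 = 1.749 mA.

I ≈ 1.75 mA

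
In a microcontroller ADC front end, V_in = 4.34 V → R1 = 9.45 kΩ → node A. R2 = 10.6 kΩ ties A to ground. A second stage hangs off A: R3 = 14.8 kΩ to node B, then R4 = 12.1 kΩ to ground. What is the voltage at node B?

Looking into the second stage from A: R3 + R4 = 26.90 kΩ appears in parallel with R2.
Effective lower resistance at A: R2 ‖ 26.90 = 7.604 kΩ.
First divider: V_A = V_in · 7.604/(9.45 + 7.604) = 1.935 V.
Then the unloaded second divider: V_B = V_A × R4/(R3+R4) = 1.935 × 0.4498 = 0.8704 V.

V_B ≈ 0.870 V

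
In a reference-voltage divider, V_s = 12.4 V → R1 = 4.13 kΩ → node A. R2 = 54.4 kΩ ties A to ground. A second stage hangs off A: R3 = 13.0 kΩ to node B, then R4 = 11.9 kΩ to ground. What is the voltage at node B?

Node A sees R2 in parallel with the series input of stage 2, R3 + R4 = 24.90 kΩ.
R2 ‖ (R3+R4) = 17.08 kΩ.
So V_A = 12.4 × 0.8053 = 9.986 V.
Then the unloaded second divider: V_B = V_A × R4/(R3+R4) = 9.986 × 0.4779 = 4.772 V.

V_B ≈ 4.77 V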